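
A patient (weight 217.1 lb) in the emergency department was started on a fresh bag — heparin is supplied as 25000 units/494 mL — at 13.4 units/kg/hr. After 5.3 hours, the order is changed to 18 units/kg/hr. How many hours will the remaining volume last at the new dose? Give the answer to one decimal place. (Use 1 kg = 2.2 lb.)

Initial rate:
Weight = 217.1 lb ÷ 2.2 lb/kg = 98.68182 kg
Dose = 13.4 units/kg/hr × 98.68182 kg = 1322.336 units/hr
Concentration = 25000 units ÷ 494 mL = 50.60729 units/mL
Rate = 1322.336 units/hr ÷ 50.60729 units/mL = 26.12937 mL/hr
Volume infused so far = 26.12937 mL/hr × 5.3 hr = 138.4856 mL
Volume remaining = 494 − 138.4856 = 355.5144 mL
New rate:
Dose = 18 units/kg/hr × 98.68182 kg = 1776.273 units/hr
Rate = 1776.273 units/hr ÷ 50.60729 units/mL = 35.09915 mL/hr
Time remaining = 355.5144 mL ÷ 35.09915 mL/hr = 10.12886 hr

10.1 hours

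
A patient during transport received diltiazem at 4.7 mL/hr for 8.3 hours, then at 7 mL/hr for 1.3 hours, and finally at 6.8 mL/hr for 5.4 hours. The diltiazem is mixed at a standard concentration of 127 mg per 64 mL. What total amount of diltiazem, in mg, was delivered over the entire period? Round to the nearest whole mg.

168 mg

Concentration = 127 mg ÷ 64 mL = 1.984375 mg/mL
Stage 1: 4.7 mL/hr × 8.3 hr = 39.01 mL → 39.01 mL × 1.984375 mg/mL = 77.41047 mg
Stage 2: 7 mL/hr × 1.3 hr = 9.1 mL → 9.1 mL × 1.984375 mg/mL = 18.05781 mg
Stage 3: 6.8 mL/hr × 5.4 hr = 36.72 mL → 36.72 mL × 1.984375 mg/mL = 72.86625 mg
Total = 77.41047 + 18.05781 + 72.86625 = 168.3345 mg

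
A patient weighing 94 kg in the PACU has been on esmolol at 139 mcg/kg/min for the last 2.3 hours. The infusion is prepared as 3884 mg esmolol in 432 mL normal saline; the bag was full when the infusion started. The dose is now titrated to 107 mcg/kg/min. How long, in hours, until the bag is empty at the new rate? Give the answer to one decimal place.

Initial rate:
Dose = 139 mcg/kg/min × 94 kg = 13066 mcg/min
13066 mcg/min × 60 min/hr = 783960 mcg/hr
Concentration = 3884 mg ÷ 432 mL = 8.990741 mg/mL = 8990.741 mcg/mL
Rate = 783960 mcg/hr ÷ 8990.741 mcg/mL = 87.19637 mL/hr
Volume infused so far = 87.19637 mL/hr × 2.3 hr = 200.5517 mL
Volume remaining = 432 − 200.5517 = 231.4483 mL
New rate:
Dose = 107 mcg/kg/min × 94 kg = 10058 mcg/min
10058 mcg/min × 60 min/hr = 603480 mcg/hr
Rate = 603480 mcg/hr ÷ 8990.741 mcg/mL = 67.12239 mL/hr
Time remaining = 231.4483 mL ÷ 67.12239 mL/hr = 3.448154 hr

3.4 hours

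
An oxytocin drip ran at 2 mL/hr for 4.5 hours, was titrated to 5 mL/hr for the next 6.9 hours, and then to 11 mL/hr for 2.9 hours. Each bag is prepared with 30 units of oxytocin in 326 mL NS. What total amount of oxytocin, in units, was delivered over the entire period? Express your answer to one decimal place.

Concentration = 30 units ÷ 326 mL = 0.09202454 units/mL
Stage 1: 2 mL/hr × 4.5 hr = 9 mL → 9 mL × 0.09202454 units/mL = 0.8282209 units
Stage 2: 5 mL/hr × 6.9 hr = 34.5 mL → 34.5 mL × 0.09202454 units/mL = 3.174847 units
Stage 3: 11 mL/hr × 2.9 hr = 31.9 mL → 31.9 mL × 0.09202454 units/mL = 2.935583 units
Total = 0.8282209 + 3.174847 + 2.935583 = 6.93865 units

6.9 units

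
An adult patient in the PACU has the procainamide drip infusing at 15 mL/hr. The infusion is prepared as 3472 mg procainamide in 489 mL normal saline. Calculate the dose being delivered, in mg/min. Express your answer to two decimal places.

1.78 mg/min

Concentration = 3472 mg ÷ 489 mL = 7.100204 mg/mL
Drug rate = 15 mL/hr × 7.100204 mg/mL = 106.5031 mg/hr
106.5031 mg/hr ÷ 60 min/hr = 1.775051 mg/min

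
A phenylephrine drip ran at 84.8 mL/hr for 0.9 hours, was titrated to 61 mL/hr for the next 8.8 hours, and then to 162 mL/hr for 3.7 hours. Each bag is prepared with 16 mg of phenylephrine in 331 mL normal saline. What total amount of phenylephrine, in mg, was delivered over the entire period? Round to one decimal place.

Concentration = 16 mg ÷ 331 mL = 0.04833837 mg/mL
Stage 1: 84.8 mL/hr × 0.9 hr = 76.32 mL → 76.32 mL × 0.04833837 mg/mL = 3.689184 mg
Stage 2: 61 mL/hr × 8.8 hr = 536.8 mL → 536.8 mL × 0.04833837 mg/mL = 25.94804 mg
Stage 3: 162 mL/hr × 3.7 hr = 599.4 mL → 599.4 mL × 0.04833837 mg/mL = 28.97402 mg
Total = 3.689184 + 25.94804 + 28.97402 = 58.61124 mg

58.6 mg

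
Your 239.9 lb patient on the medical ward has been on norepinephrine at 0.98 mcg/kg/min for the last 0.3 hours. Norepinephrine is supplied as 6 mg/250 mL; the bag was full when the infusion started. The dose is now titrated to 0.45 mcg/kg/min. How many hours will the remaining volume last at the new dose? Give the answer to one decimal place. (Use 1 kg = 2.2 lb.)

Initial rate:
Weight = 239.9 lb ÷ 2.2 lb/kg = 109.0455 kg
Dose = 0.98 mcg/kg/min × 109.0455 kg = 106.8645 mcg/min
106.8645 mcg/min × 60 min/hr = 6411.873 mcg/hr
Concentration = 6 mg ÷ 250 mL = 0.024 mg/mL = 24 mcg/mL
Rate = 6411.873 mcg/hr ÷ 24 mcg/mL = 267.1614 mL/hr
Volume infused so far = 267.1614 mL/hr × 0.3 hr = 80.14841 mL
Volume remaining = 250 − 80.14841 = 169.8516 mL
New rate:
Dose = 0.45 mcg/kg/min × 109.0455 kg = 49.07045 mcg/min
49.07045 mcg/min × 60 min/hr = 2944.227 mcg/hr
Rate = 2944.227 mcg/hr ÷ 24 mcg/mL = 122.6761 mL/hr
Time remaining = 169.8516 mL ÷ 122.6761 mL/hr = 1.384553 hr

1.4 hours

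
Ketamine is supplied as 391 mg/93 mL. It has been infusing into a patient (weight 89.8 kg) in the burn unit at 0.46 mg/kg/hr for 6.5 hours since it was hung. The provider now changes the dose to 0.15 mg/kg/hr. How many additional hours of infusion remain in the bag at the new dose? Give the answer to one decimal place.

Initial rate:
Dose = 0.46 mg/kg/hr × 89.8 kg = 41.308 mg/hr
Concentration = 391 mg ÷ 93 mL = 4.204301 mg/mL
Rate = 41.308 mg/hr ÷ 4.204301 mg/mL = 9.825176 mL/hr
Volume infused so far = 9.825176 mL/hr × 6.5 hr = 63.86365 mL
Volume remaining = 93 − 63.86365 = 29.13635 mL
New rate:
Dose = 0.15 mg/kg/hr × 89.8 kg = 13.47 mg/hr
Rate = 13.47 mg/hr ÷ 4.204301 mg/mL = 3.203862 mL/hr
Time remaining = 29.13635 mL ÷ 3.203862 mL/hr = 9.094135 hr

9.1 hours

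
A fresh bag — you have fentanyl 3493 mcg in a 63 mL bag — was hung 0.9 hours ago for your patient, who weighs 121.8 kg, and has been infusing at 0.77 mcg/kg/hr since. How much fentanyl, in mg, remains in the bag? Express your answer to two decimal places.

Dose = 0.77 mcg/kg/hr × 121.8 kg = 93.786 mcg/hr
Concentration = 3493 mcg ÷ 63 mL = 55.44444 mcg/mL
Rate = 93.786 mcg/hr ÷ 55.44444 mcg/mL = 1.691531 mL/hr
Volume infused = 1.691531 mL/hr × 0.9 hr = 1.522378 mL
Volume remaining = 63 − 1.522378 = 61.47762 mL
Drug remaining = 61.47762 mL × 55.44444 mcg/mL = 3408.593 mcg = 3.408593 mg

3.41 mg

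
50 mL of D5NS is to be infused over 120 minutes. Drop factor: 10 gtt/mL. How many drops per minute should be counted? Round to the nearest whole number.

4 gtt/min

50 mL ÷ (120 min) = 0.4166667 mL/min
0.4166667 mL/min × 10 gtt/mL = 4.166667 gtt/min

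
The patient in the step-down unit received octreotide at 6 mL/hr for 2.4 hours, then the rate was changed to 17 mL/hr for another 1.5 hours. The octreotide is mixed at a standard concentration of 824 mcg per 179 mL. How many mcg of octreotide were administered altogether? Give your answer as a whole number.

Concentration = 824 mcg ÷ 179 mL = 4.603352 mcg/mL
Stage 1: 6 mL/hr × 2.4 hr = 14.4 mL → 14.4 mL × 4.603352 mcg/mL = 66.28827 mcg
Stage 2: 17 mL/hr × 1.5 hr = 25.5 mL → 25.5 mL × 4.603352 mcg/mL = 117.3855 mcg
Total = 66.28827 + 117.3855 = 183.6737 mcg

184 mcg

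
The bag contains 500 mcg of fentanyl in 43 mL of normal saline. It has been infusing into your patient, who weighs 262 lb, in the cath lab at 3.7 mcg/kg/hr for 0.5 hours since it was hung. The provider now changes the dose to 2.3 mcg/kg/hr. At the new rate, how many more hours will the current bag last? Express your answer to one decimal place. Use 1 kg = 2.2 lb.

Initial rate:
Weight = 262 lb ÷ 2.2 lb/kg = 119.0909 kg
Dose = 3.7 mcg/kg/hr × 119.0909 kg = 440.6364 mcg/hr
Concentration = 500 mcg ÷ 43 mL = 11.62791 mcg/mL
Rate = 440.6364 mcg/hr ÷ 11.62791 mcg/mL = 37.89473 mL/hr
Volume infused so far = 37.89473 mL/hr × 0.5 hr = 18.94736 mL
Volume remaining = 43 − 18.94736 = 24.05264 mL
New rate:
Dose = 2.3 mcg/kg/hr × 119.0909 kg = 273.9091 mcg/hr
Rate = 273.9091 mcg/hr ÷ 11.62791 mcg/mL = 23.55618 mL/hr
Time remaining = 24.05264 mL ÷ 23.55618 mL/hr = 1.021075 hr

1.0 hours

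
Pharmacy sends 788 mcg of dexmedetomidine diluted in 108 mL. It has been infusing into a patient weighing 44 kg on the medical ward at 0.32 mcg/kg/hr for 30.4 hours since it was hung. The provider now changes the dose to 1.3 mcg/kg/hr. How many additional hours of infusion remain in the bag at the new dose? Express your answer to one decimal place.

Initial rate:
Dose = 0.32 mcg/kg/hr × 44 kg = 14.08 mcg/hr
Concentration = 788 mcg ÷ 108 mL = 7.296296 mcg/mL
Rate = 14.08 mcg/hr ÷ 7.296296 mcg/mL = 1.929746 mL/hr
Volume infused so far = 1.929746 mL/hr × 30.4 hr = 58.66428 mL
Volume remaining = 108 − 58.66428 = 49.33572 mL
New rate:
Dose = 1.3 mcg/kg/hr × 44 kg = 57.2 mcg/hr
Rate = 57.2 mcg/hr ÷ 7.296296 mcg/mL = 7.839594 mL/hr
Time remaining = 49.33572 mL ÷ 7.839594 mL/hr = 6.293147 hr

6.3 hours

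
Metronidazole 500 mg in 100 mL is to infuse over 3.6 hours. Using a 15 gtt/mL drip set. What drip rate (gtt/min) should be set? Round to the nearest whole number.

7 gtt/min

100 mL ÷ (3.6 hr × 60 = 216 min) = 0.462963 mL/min
0.462963 mL/min × 15 gtt/mL = 6.944444 gtt/min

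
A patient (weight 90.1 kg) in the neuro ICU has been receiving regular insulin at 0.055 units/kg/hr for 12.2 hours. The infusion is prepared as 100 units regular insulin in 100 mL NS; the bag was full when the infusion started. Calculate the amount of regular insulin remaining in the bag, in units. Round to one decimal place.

39.5 units

Dose = 0.055 units/kg/hr × 90.1 kg = 4.9555 units/hr
Concentration = 100 units ÷ 100 mL = 1 units/mL
Rate = 4.9555 units/hr ÷ 1 units/mL = 4.9555 mL/hr
Volume infused = 4.9555 mL/hr × 12.2 hr = 60.4571 mL
Volume remaining = 100 − 60.4571 = 39.5429 mL
Drug remaining = 39.5429 mL × 1 units/mL = 39.5429 units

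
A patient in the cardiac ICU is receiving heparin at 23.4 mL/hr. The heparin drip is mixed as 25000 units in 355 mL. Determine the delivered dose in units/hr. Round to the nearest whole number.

1648 units/hr

Concentration = 25000 units ÷ 355 mL = 70.42254 units/mL
Drug rate = 23.4 mL/hr × 70.42254 units/mL = 1647.887 units/hr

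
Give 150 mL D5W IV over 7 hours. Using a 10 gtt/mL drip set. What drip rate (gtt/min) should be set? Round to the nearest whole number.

4 gtt/min

150 mL ÷ (7 hr × 60 = 420 min) = 0.3571429 mL/min
0.3571429 mL/min × 10 gtt/mL = 3.571429 gtt/min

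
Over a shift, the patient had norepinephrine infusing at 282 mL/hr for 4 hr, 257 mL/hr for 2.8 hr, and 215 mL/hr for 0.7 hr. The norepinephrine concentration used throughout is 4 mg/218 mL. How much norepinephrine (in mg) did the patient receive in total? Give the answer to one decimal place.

36.7 mg

Concentration = 4 mg ÷ 218 mL = 0.01834862 mg/mL
Stage 1: 282 mL/hr × 4 hr = 1128 mL → 1128 mL × 0.01834862 mg/mL = 20.69725 mg
Stage 2: 257 mL/hr × 2.8 hr = 719.6 mL → 719.6 mL × 0.01834862 mg/mL = 13.20367 mg
Stage 3: 215 mL/hr × 0.7 hr = 150.5 mL → 150.5 mL × 0.01834862 mg/mL = 2.761468 mg
Total = 20.69725 + 13.20367 + 2.761468 = 36.66239 mg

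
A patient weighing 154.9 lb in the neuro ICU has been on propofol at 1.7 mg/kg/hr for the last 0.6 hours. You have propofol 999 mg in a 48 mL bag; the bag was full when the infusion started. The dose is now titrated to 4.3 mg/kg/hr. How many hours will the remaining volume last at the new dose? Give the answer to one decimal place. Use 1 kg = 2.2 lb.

3.1 hours

Initial rate:
Weight = 154.9 lb ÷ 2.2 lb/kg = 70.40909 kg
Dose = 1.7 mg/kg/hr × 70.40909 kg = 119.6955 mg/hr
Concentration = 999 mg ÷ 48 mL = 20.8125 mg/mL
Rate = 119.6955 mg/hr ÷ 20.8125 mg/mL = 5.751133 mL/hr
Volume infused so far = 5.751133 mL/hr × 0.6 hr = 3.45068 mL
Volume remaining = 48 − 3.45068 = 44.54932 mL
New rate:
Dose = 4.3 mg/kg/hr × 70.40909 kg = 302.7591 mg/hr
Rate = 302.7591 mg/hr ÷ 20.8125 mg/mL = 14.54698 mL/hr
Time remaining = 44.54932 mL ÷ 14.54698 mL/hr = 3.062444 hr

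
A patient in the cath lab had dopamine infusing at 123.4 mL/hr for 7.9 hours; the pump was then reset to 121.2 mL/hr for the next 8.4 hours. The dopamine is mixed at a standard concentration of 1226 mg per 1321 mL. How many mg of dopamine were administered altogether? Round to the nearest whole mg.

1850 mg

Concentration = 1226 mg ÷ 1321 mL = 0.9280848 mg/mL
Stage 1: 123.4 mL/hr × 7.9 hr = 974.86 mL → 974.86 mL × 0.9280848 mg/mL = 904.7527 mg
Stage 2: 121.2 mL/hr × 8.4 hr = 1018.08 mL → 1018.08 mL × 0.9280848 mg/mL = 944.8646 mg
Total = 904.7527 + 944.8646 = 1849.617 mg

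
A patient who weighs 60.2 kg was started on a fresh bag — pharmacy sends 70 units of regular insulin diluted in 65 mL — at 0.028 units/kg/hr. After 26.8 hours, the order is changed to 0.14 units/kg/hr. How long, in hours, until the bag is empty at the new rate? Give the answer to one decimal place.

Initial rate:
Dose = 0.028 units/kg/hr × 60.2 kg = 1.6856 units/hr
Concentration = 70 units ÷ 65 mL = 1.076923 units/mL
Rate = 1.6856 units/hr ÷ 1.076923 units/mL = 1.5652 mL/hr
Volume infused so far = 1.5652 mL/hr × 26.8 hr = 41.94736 mL
Volume remaining = 65 − 41.94736 = 23.05264 mL
New rate:
Dose = 0.14 units/kg/hr × 60.2 kg = 8.428 units/hr
Rate = 8.428 units/hr ÷ 1.076923 units/mL = 7.826 mL/hr
Time remaining = 23.05264 mL ÷ 7.826 mL/hr = 2.945648 hr

2.9 hours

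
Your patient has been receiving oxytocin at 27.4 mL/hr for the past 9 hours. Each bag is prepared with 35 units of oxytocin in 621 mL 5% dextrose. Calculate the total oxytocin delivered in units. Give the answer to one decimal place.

13.9 units

Concentration = 35 units ÷ 621 mL = 0.05636071 units/mL = 56.36071 milliunits/mL
Drug rate = 27.4 mL/hr × 56.36071 milliunits/mL = 1544.283 milliunits/hr
Total = 1544.283 milliunits/hr × 9 hr = 13898.55 milliunits = 13.89855 units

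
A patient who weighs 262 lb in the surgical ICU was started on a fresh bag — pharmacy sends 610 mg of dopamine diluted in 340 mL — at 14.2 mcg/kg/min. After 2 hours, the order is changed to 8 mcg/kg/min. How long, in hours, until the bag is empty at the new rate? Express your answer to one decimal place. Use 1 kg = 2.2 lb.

Initial rate:
Weight = 262 lb ÷ 2.2 lb/kg = 119.0909 kg
Dose = 14.2 mcg/kg/min × 119.0909 kg = 1691.091 mcg/min
1691.091 mcg/min × 60 min/hr = 101465.5 mcg/hr
Concentration = 610 mg ÷ 340 mL = 1.794118 mg/mL = 1794.118 mcg/mL
Rate = 101465.5 mcg/hr ÷ 1794.118 mcg/mL = 56.55452 mL/hr
Volume infused so far = 56.55452 mL/hr × 2 hr = 113.109 mL
Volume remaining = 340 − 113.109 = 226.891 mL
New rate:
Dose = 8 mcg/kg/min × 119.0909 kg = 952.7273 mcg/min
952.7273 mcg/min × 60 min/hr = 57163.64 mcg/hr
Rate = 57163.64 mcg/hr ÷ 1794.118 mcg/mL = 31.8617 mL/hr
Time remaining = 226.891 mL ÷ 31.8617 mL/hr = 7.12112 hr

7.1 hours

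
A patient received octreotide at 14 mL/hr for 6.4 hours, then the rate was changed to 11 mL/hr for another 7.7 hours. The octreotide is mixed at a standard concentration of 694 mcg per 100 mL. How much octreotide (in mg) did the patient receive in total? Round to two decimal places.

1.21 mg

Concentration = 694 mcg ÷ 100 mL = 6.94 mcg/mL
Stage 1: 14 mL/hr × 6.4 hr = 89.6 mL → 89.6 mL × 6.94 mcg/mL = 621.824 mcg
Stage 2: 11 mL/hr × 7.7 hr = 84.7 mL → 84.7 mL × 6.94 mcg/mL = 587.818 mcg
Total = 621.824 + 587.818 = 1209.642 mcg = 1.209642 mg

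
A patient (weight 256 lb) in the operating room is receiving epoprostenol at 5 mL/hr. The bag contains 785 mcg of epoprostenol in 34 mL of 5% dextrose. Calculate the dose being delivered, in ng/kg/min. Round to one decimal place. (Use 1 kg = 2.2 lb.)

16.5 ng/kg/min

Weight = 256 lb ÷ 2.2 lb/kg = 116.3636 kg
Concentration = 785 mcg ÷ 34 mL = 23.08824 mcg/mL = 23088.24 ng/mL
Drug rate = 5 mL/hr × 23088.24 ng/mL = 115441.2 ng/hr
115441.2 ng/hr ÷ 60 min/hr = 1924.02 ng/min
1924.02 ng/min ÷ 116.3636 kg = 16.53454 ng/kg/min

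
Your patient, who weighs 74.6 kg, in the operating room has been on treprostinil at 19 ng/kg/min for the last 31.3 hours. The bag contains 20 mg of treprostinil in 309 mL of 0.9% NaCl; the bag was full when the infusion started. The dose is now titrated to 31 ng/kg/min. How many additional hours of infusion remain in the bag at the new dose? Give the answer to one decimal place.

125.0 hours

Initial rate:
Dose = 19 ng/kg/min × 74.6 kg = 1417.4 ng/min
1417.4 ng/min × 60 min/hr = 85044 ng/hr
Concentration = 20 mg ÷ 309 mL = 0.06472492 mg/mL = 64724.92 ng/mL
Rate = 85044 ng/hr ÷ 64724.92 ng/mL = 1.31393 mL/hr
Volume infused so far = 1.31393 mL/hr × 31.3 hr = 41.126 mL
Volume remaining = 309 − 41.126 = 267.874 mL
New rate:
Dose = 31 ng/kg/min × 74.6 kg = 2312.6 ng/min
2312.6 ng/min × 60 min/hr = 138756 ng/hr
Rate = 138756 ng/hr ÷ 64724.92 ng/mL = 2.14378 mL/hr
Time remaining = 267.874 mL ÷ 2.14378 mL/hr = 124.954 hr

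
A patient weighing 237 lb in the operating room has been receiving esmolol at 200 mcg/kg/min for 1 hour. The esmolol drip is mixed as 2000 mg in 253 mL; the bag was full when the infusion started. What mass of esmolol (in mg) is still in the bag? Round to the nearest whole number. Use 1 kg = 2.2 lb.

Weight = 237 lb ÷ 2.2 lb/kg = 107.7273 kg
Dose = 200 mcg/kg/min × 107.7273 kg = 21545.45 mcg/min
21545.45 mcg/min × 60 min/hr = 1292727 mcg/hr
Concentration = 2000 mg ÷ 253 mL = 7.905138 mg/mL = 7905.138 mcg/mL
Rate = 1292727 mcg/hr ÷ 7905.138 mcg/mL = 163.53 mL/hr
Volume infused = 163.53 mL/hr × 1 hr = 163.53 mL
Volume remaining = 253 − 163.53 = 89.47 mL
Drug remaining = 89.47 mL × 7905.138 mcg/mL = 707272.7 mcg = 707.2727 mg

707 mg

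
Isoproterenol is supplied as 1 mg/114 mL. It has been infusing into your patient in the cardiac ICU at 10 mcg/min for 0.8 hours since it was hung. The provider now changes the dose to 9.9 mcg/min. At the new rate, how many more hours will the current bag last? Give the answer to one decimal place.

0.9 hours

Initial rate:
10 mcg/min × 60 min/hr = 600 mcg/hr
Concentration = 1 mg ÷ 114 mL = 0.00877193 mg/mL = 8.77193 mcg/mL
Rate = 600 mcg/hr ÷ 8.77193 mcg/mL = 68.4 mL/hr
Volume infused so far = 68.4 mL/hr × 0.8 hr = 54.72 mL
Volume remaining = 114 − 54.72 = 59.28 mL
New rate:
9.9 mcg/min × 60 min/hr = 594 mcg/hr
Rate = 594 mcg/hr ÷ 8.77193 mcg/mL = 67.716 mL/hr
Time remaining = 59.28 mL ÷ 67.716 mL/hr = 0.8754209 hr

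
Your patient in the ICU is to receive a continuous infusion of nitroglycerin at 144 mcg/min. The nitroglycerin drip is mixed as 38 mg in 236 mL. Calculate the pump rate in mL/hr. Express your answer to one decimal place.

53.7 mL/hr

144 mcg/min × 60 min/hr = 8640 mcg/hr
Concentration = 38 mg ÷ 236 mL = 0.1610169 mg/mL = 161.0169 mcg/mL
Rate = 8640 mcg/hr ÷ 161.0169 mcg/mL = 53.65895 mL/hr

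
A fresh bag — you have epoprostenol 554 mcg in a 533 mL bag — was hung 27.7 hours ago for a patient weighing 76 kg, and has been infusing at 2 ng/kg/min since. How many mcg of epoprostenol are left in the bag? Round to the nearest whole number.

301 mcg

Dose = 2 ng/kg/min × 76 kg = 152 ng/min
152 ng/min × 60 min/hr = 9120 ng/hr
Concentration = 554 mcg ÷ 533 mL = 1.0394 mcg/mL = 1039.4 ng/mL
Rate = 9120 ng/hr ÷ 1039.4 ng/mL = 8.774296 mL/hr
Volume infused = 8.774296 mL/hr × 27.7 hr = 243.048 mL
Volume remaining = 533 − 243.048 = 289.952 mL
Drug remaining = 289.952 mL × 1039.4 ng/mL = 301376 ng = 301.376 mcg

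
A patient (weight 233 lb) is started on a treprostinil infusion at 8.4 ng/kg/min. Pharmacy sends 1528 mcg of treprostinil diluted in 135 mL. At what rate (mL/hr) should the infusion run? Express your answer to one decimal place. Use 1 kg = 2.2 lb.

Weight = 233 lb ÷ 2.2 lb/kg = 105.9091 kg
Dose = 8.4 ng/kg/min × 105.9091 kg = 889.6364 ng/min
889.6364 ng/min × 60 min/hr = 53378.18 ng/hr
Concentration = 1528 mcg ÷ 135 mL = 11.31852 mcg/mL = 11318.52 ng/mL
Rate = 53378.18 ng/hr ÷ 11318.52 ng/mL = 4.716004 mL/hr

4.7 mL/hr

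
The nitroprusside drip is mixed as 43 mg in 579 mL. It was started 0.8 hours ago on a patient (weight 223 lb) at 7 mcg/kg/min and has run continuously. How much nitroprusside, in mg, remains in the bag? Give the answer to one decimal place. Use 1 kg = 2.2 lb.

8.9 mg

Weight = 223 lb ÷ 2.2 lb/kg = 101.3636 kg
Dose = 7 mcg/kg/min × 101.3636 kg = 709.5455 mcg/min
709.5455 mcg/min × 60 min/hr = 42572.73 mcg/hr
Concentration = 43 mg ÷ 579 mL = 0.07426598 mg/mL = 74.26598 mcg/mL
Rate = 42572.73 mcg/hr ÷ 74.26598 mcg/mL = 573.2467 mL/hr
Volume infused = 573.2467 mL/hr × 0.8 hr = 458.5974 mL
Volume remaining = 579 − 458.5974 = 120.4026 mL
Drug remaining = 120.4026 mL × 74.26598 mcg/mL = 8941.818 mcg = 8.941818 mg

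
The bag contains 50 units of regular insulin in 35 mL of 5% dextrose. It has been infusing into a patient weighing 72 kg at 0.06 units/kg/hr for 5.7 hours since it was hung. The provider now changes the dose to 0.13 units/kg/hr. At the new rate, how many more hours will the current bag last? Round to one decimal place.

2.7 hours

Initial rate:
Dose = 0.06 units/kg/hr × 72 kg = 4.32 units/hr
Concentration = 50 units ÷ 35 mL = 1.428571 units/mL
Rate = 4.32 units/hr ÷ 1.428571 units/mL = 3.024 mL/hr
Volume infused so far = 3.024 mL/hr × 5.7 hr = 17.2368 mL
Volume remaining = 35 − 17.2368 = 17.7632 mL
New rate:
Dose = 0.13 units/kg/hr × 72 kg = 9.36 units/hr
Rate = 9.36 units/hr ÷ 1.428571 units/mL = 6.552 mL/hr
Time remaining = 17.7632 mL ÷ 6.552 mL/hr = 2.711111 hr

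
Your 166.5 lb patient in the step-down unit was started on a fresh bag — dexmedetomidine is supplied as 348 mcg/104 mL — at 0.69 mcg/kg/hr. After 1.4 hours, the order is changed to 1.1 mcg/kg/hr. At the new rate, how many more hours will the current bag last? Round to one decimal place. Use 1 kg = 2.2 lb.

Initial rate:
Weight = 166.5 lb ÷ 2.2 lb/kg = 75.68182 kg
Dose = 0.69 mcg/kg/hr × 75.68182 kg = 52.22045 mcg/hr
Concentration = 348 mcg ÷ 104 mL = 3.346154 mcg/mL
Rate = 52.22045 mcg/hr ÷ 3.346154 mcg/mL = 15.60611 mL/hr
Volume infused so far = 15.60611 mL/hr × 1.4 hr = 21.84856 mL
Volume remaining = 104 − 21.84856 = 82.15144 mL
New rate:
Dose = 1.1 mcg/kg/hr × 75.68182 kg = 83.25 mcg/hr
Rate = 83.25 mcg/hr ÷ 3.346154 mcg/mL = 24.87931 mL/hr
Time remaining = 82.15144 mL ÷ 24.87931 mL/hr = 3.301998 hr

3.3 hours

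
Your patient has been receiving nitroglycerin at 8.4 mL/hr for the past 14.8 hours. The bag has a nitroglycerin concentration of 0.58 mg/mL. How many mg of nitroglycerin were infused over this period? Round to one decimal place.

72.1 mg

Concentration = 0.58 mg/mL = 580 mcg/mL
Drug rate = 8.4 mL/hr × 580 mcg/mL = 4872 mcg/hr
Total = 4872 mcg/hr × 14.8 hr = 72105.6 mcg = 72.1056 mg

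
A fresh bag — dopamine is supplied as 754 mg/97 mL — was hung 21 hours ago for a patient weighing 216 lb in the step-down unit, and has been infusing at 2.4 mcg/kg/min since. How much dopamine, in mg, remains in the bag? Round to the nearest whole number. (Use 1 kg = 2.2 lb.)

Weight = 216 lb ÷ 2.2 lb/kg = 98.18182 kg
Dose = 2.4 mcg/kg/min × 98.18182 kg = 235.6364 mcg/min
235.6364 mcg/min × 60 min/hr = 14138.18 mcg/hr
Concentration = 754 mg ÷ 97 mL = 7.773196 mg/mL = 7773.196 mcg/mL
Rate = 14138.18 mcg/hr ÷ 7773.196 mcg/mL = 1.818838 mL/hr
Volume infused = 1.818838 mL/hr × 21 hr = 38.19559 mL
Volume remaining = 97 − 38.19559 = 58.80441 mL
Drug remaining = 58.80441 mL × 7773.196 mcg/mL = 457098.2 mcg = 457.0982 mg

457 mg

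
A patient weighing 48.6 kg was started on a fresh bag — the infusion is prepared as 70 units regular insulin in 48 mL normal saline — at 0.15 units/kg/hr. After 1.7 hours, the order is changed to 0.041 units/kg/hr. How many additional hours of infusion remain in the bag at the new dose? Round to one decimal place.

Initial rate:
Dose = 0.15 units/kg/hr × 48.6 kg = 7.29 units/hr
Concentration = 70 units ÷ 48 mL = 1.458333 units/mL
Rate = 7.29 units/hr ÷ 1.458333 units/mL = 4.998857 mL/hr
Volume infused so far = 4.998857 mL/hr × 1.7 hr = 8.498057 mL
Volume remaining = 48 − 8.498057 = 39.50194 mL
New rate:
Dose = 0.041 units/kg/hr × 48.6 kg = 1.9926 units/hr
Rate = 1.9926 units/hr ÷ 1.458333 units/mL = 1.366354 mL/hr
Time remaining = 39.50194 mL ÷ 1.366354 mL/hr = 28.91047 hr

28.9 hours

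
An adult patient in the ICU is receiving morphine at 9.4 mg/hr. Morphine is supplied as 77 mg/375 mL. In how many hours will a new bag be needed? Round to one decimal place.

Concentration = 77 mg ÷ 375 mL = 0.2053333 mg/mL
Rate = 9.4 mg/hr ÷ 0.2053333 mg/mL = 45.77922 mL/hr
Duration = 375 mL ÷ 45.77922 mL/hr = 8.191489 hr

8.2 hours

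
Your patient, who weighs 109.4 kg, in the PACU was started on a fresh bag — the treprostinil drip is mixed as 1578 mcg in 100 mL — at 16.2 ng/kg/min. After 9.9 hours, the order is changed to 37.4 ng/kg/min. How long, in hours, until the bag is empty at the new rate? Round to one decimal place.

Initial rate:
Dose = 16.2 ng/kg/min × 109.4 kg = 1772.28 ng/min
1772.28 ng/min × 60 min/hr = 106336.8 ng/hr
Concentration = 1578 mcg ÷ 100 mL = 15.78 mcg/mL = 15780 ng/mL
Rate = 106336.8 ng/hr ÷ 15780 ng/mL = 6.738707 mL/hr
Volume infused so far = 6.738707 mL/hr × 9.9 hr = 66.7132 mL
Volume remaining = 100 − 66.7132 = 33.2868 mL
New rate:
Dose = 37.4 ng/kg/min × 109.4 kg = 4091.56 ng/min
4091.56 ng/min × 60 min/hr = 245493.6 ng/hr
Rate = 245493.6 ng/hr ÷ 15780 ng/mL = 15.55726 mL/hr
Time remaining = 33.2868 mL ÷ 15.55726 mL/hr = 2.139631 hr

2.1 hours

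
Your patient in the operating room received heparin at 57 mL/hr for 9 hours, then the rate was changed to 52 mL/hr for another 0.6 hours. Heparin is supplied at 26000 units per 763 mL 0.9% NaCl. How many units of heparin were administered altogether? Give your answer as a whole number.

Concentration = 26000 units ÷ 763 mL = 34.07602 units/mL
Stage 1: 57 mL/hr × 9 hr = 513 mL → 513 mL × 34.07602 units/mL = 17481 units
Stage 2: 52 mL/hr × 0.6 hr = 31.2 mL → 31.2 mL × 34.07602 units/mL = 1063.172 units
Total = 17481 + 1063.172 = 18544.17 units

18544 units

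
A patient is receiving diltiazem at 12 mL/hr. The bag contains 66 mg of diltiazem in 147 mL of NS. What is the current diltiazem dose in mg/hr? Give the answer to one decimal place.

5.4 mg/hr

Concentration = 66 mg ÷ 147 mL = 0.4489796 mg/mL
Drug rate = 12 mL/hr × 0.4489796 mg/mL = 5.387755 mg/hr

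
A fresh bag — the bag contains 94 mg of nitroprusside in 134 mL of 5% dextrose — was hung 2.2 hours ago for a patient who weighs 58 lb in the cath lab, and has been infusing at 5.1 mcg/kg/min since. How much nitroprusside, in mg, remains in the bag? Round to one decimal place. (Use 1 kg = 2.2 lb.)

76.3 mg

Weight = 58 lb ÷ 2.2 lb/kg = 26.36364 kg
Dose = 5.1 mcg/kg/min × 26.36364 kg = 134.4545 mcg/min
134.4545 mcg/min × 60 min/hr = 8067.273 mcg/hr
Concentration = 94 mg ÷ 134 mL = 0.7014925 mg/mL = 701.4925 mcg/mL
Rate = 8067.273 mcg/hr ÷ 701.4925 mcg/mL = 11.50015 mL/hr
Volume infused = 11.50015 mL/hr × 2.2 hr = 25.30034 mL
Volume remaining = 134 − 25.30034 = 108.6997 mL
Drug remaining = 108.6997 mL × 701.4925 mcg/mL = 76252 mcg = 76.252 mg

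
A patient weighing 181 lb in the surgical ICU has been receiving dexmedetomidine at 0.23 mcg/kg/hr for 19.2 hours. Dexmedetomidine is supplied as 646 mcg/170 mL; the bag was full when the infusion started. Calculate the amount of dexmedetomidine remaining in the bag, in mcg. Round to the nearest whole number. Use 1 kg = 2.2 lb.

Weight = 181 lb ÷ 2.2 lb/kg = 82.27273 kg
Dose = 0.23 mcg/kg/hr × 82.27273 kg = 18.92273 mcg/hr
Concentration = 646 mcg ÷ 170 mL = 3.8 mcg/mL
Rate = 18.92273 mcg/hr ÷ 3.8 mcg/mL = 4.979665 mL/hr
Volume infused = 4.979665 mL/hr × 19.2 hr = 95.60957 mL
Volume remaining = 170 − 95.60957 = 74.39043 mL
Drug remaining = 74.39043 mL × 3.8 mcg/mL = 282.6836 mcg

283 mcg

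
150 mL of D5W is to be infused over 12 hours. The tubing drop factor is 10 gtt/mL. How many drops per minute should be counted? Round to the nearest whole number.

2 gtt/min

150 mL ÷ (12 hr × 60 = 720 min) = 0.2083333 mL/min
0.2083333 mL/min × 10 gtt/mL = 2.083333 gtt/min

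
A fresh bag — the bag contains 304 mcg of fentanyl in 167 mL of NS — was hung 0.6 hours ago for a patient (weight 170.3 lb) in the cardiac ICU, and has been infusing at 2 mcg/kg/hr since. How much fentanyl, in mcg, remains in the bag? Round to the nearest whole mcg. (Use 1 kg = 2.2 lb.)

Weight = 170.3 lb ÷ 2.2 lb/kg = 77.40909 kg
Dose = 2 mcg/kg/hr × 77.40909 kg = 154.8182 mcg/hr
Concentration = 304 mcg ÷ 167 mL = 1.820359 mcg/mL
Rate = 154.8182 mcg/hr ÷ 1.820359 mcg/mL = 85.04815 mL/hr
Volume infused = 85.04815 mL/hr × 0.6 hr = 51.02889 mL
Volume remaining = 167 − 51.02889 = 115.9711 mL
Drug remaining = 115.9711 mL × 1.820359 mcg/mL = 211.1091 mcg

211 mcg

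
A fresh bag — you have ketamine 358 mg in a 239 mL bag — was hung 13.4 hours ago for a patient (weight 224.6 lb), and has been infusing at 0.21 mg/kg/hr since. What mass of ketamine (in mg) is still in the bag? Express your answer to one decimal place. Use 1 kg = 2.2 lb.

70.7 mg

Weight = 224.6 lb ÷ 2.2 lb/kg = 102.0909 kg
Dose = 0.21 mg/kg/hr × 102.0909 kg = 21.43909 mg/hr
Concentration = 358 mg ÷ 239 mL = 1.497908 mg/mL
Rate = 21.43909 mg/hr ÷ 1.497908 mg/mL = 14.31269 mL/hr
Volume infused = 14.31269 mL/hr × 13.4 hr = 191.79 mL
Volume remaining = 239 − 191.79 = 47.20996 mL
Drug remaining = 47.20996 mL × 1.497908 mg/mL = 70.71618 mg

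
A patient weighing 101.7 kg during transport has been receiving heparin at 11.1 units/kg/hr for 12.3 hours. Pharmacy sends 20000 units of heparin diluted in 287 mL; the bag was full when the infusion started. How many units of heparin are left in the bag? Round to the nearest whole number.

Dose = 11.1 units/kg/hr × 101.7 kg = 1128.87 units/hr
Concentration = 20000 units ÷ 287 mL = 69.68641 units/mL
Rate = 1128.87 units/hr ÷ 69.68641 units/mL = 16.19928 mL/hr
Volume infused = 16.19928 mL/hr × 12.3 hr = 199.2512 mL
Volume remaining = 287 − 199.2512 = 87.7488 mL
Drug remaining = 87.7488 mL × 69.68641 units/mL = 6114.899 units

6115 units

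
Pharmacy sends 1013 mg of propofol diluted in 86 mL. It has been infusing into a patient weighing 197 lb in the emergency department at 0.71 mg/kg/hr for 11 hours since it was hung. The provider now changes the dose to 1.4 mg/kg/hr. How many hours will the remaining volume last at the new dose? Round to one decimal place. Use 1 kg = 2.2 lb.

2.5 hours

Initial rate:
Weight = 197 lb ÷ 2.2 lb/kg = 89.54545 kg
Dose = 0.71 mg/kg/hr × 89.54545 kg = 63.57727 mg/hr
Concentration = 1013 mg ÷ 86 mL = 11.77907 mg/mL
Rate = 63.57727 mg/hr ÷ 11.77907 mg/mL = 5.397478 mL/hr
Volume infused so far = 5.397478 mL/hr × 11 hr = 59.37226 mL
Volume remaining = 86 − 59.37226 = 26.62774 mL
New rate:
Dose = 1.4 mg/kg/hr × 89.54545 kg = 125.3636 mg/hr
Rate = 125.3636 mg/hr ÷ 11.77907 mg/mL = 10.64291 mL/hr
Time remaining = 26.62774 mL ÷ 10.64291 mL/hr = 2.501922 hr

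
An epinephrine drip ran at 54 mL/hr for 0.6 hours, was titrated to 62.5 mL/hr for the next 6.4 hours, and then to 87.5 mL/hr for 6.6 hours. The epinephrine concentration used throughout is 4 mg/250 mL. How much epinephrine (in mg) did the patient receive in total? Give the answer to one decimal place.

16.2 mg

Concentration = 4 mg ÷ 250 mL = 0.016 mg/mL
Stage 1: 54 mL/hr × 0.6 hr = 32.4 mL → 32.4 mL × 0.016 mg/mL = 0.5184 mg
Stage 2: 62.5 mL/hr × 6.4 hr = 400 mL → 400 mL × 0.016 mg/mL = 6.4 mg
Stage 3: 87.5 mL/hr × 6.6 hr = 577.5 mL → 577.5 mL × 0.016 mg/mL = 9.24 mg
Total = 0.5184 + 6.4 + 9.24 = 16.1584 mg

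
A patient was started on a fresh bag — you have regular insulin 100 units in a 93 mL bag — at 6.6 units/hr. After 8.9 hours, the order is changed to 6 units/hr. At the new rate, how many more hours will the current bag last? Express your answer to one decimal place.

Initial rate:
Concentration = 100 units ÷ 93 mL = 1.075269 units/mL
Rate = 6.6 units/hr ÷ 1.075269 units/mL = 6.138 mL/hr
Volume infused so far = 6.138 mL/hr × 8.9 hr = 54.6282 mL
Volume remaining = 93 − 54.6282 = 38.3718 mL
New rate:
Rate = 6 units/hr ÷ 1.075269 units/mL = 5.58 mL/hr
Time remaining = 38.3718 mL ÷ 5.58 mL/hr = 6.876667 hr

6.9 hours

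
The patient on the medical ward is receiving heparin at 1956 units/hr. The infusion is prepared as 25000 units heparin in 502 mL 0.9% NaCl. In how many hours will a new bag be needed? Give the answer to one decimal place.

Concentration = 25000 units ÷ 502 mL = 49.8008 units/mL
Rate = 1956 units/hr ÷ 49.8008 units/mL = 39.27648 mL/hr
Duration = 502 mL ÷ 39.27648 mL/hr = 12.78119 hr

12.8 hours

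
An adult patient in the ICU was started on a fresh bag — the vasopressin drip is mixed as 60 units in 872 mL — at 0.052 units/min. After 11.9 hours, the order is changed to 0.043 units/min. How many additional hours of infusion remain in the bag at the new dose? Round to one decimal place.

Initial rate:
0.052 units/min × 60 min/hr = 3.12 units/hr
Concentration = 60 units ÷ 872 mL = 0.06880734 units/mL
Rate = 3.12 units/hr ÷ 0.06880734 units/mL = 45.344 mL/hr
Volume infused so far = 45.344 mL/hr × 11.9 hr = 539.5936 mL
Volume remaining = 872 − 539.5936 = 332.4064 mL
New rate:
0.043 units/min × 60 min/hr = 2.58 units/hr
Rate = 2.58 units/hr ÷ 0.06880734 units/mL = 37.496 mL/hr
Time remaining = 332.4064 mL ÷ 37.496 mL/hr = 8.865116 hr

8.9 hours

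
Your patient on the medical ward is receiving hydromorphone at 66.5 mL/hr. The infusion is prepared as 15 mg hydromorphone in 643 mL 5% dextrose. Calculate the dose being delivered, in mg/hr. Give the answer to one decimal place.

Concentration = 15 mg ÷ 643 mL = 0.02332815 mg/mL
Drug rate = 66.5 mL/hr × 0.02332815 mg/mL = 1.551322 mg/hr

1.6 mg/hr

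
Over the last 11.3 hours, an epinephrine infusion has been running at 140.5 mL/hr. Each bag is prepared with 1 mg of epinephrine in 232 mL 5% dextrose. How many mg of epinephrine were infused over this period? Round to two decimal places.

Concentration = 1 mg ÷ 232 mL = 0.004310345 mg/mL = 4.310345 mcg/mL
Drug rate = 140.5 mL/hr × 4.310345 mcg/mL = 605.6034 mcg/hr
Total = 605.6034 mcg/hr × 11.3 hr = 6843.319 mcg = 6.843319 mg

6.84 mg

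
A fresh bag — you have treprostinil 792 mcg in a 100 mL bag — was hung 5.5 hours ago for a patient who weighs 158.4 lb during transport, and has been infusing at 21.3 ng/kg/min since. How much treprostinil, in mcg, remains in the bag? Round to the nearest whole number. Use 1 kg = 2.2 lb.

Weight = 158.4 lb ÷ 2.2 lb/kg = 72 kg
Dose = 21.3 ng/kg/min × 72 kg = 1533.6 ng/min
1533.6 ng/min × 60 min/hr = 92016 ng/hr
Concentration = 792 mcg ÷ 100 mL = 7.92 mcg/mL = 7920 ng/mL
Rate = 92016 ng/hr ÷ 7920 ng/mL = 11.61818 mL/hr
Volume infused = 11.61818 mL/hr × 5.5 hr = 63.9 mL
Volume remaining = 100 − 63.9 = 36.1 mL
Drug remaining = 36.1 mL × 7920 ng/mL = 285912 ng = 285.912 mcg

286 mcg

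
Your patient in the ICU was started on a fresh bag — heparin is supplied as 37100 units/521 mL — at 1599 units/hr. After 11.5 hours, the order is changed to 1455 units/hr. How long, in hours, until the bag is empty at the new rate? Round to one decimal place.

12.9 hours

Initial rate:
Concentration = 37100 units ÷ 521 mL = 71.20921 units/mL
Rate = 1599 units/hr ÷ 71.20921 units/mL = 22.45496 mL/hr
Volume infused so far = 22.45496 mL/hr × 11.5 hr = 258.232 mL
Volume remaining = 521 − 258.232 = 262.768 mL
New rate:
Rate = 1455 units/hr ÷ 71.20921 units/mL = 20.43275 mL/hr
Time remaining = 262.768 mL ÷ 20.43275 mL/hr = 12.86014 hr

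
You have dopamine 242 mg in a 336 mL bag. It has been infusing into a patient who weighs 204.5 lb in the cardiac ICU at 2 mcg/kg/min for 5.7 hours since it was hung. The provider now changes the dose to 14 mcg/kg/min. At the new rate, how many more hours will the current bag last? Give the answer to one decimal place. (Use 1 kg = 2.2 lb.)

Initial rate:
Weight = 204.5 lb ÷ 2.2 lb/kg = 92.95455 kg
Dose = 2 mcg/kg/min × 92.95455 kg = 185.9091 mcg/min
185.9091 mcg/min × 60 min/hr = 11154.55 mcg/hr
Concentration = 242 mg ÷ 336 mL = 0.7202381 mg/mL = 720.2381 mcg/mL
Rate = 11154.55 mcg/hr ÷ 720.2381 mcg/mL = 15.4873 mL/hr
Volume infused so far = 15.4873 mL/hr × 5.7 hr = 88.27763 mL
Volume remaining = 336 − 88.27763 = 247.7224 mL
New rate:
Dose = 14 mcg/kg/min × 92.95455 kg = 1301.364 mcg/min
1301.364 mcg/min × 60 min/hr = 78081.82 mcg/hr
Rate = 78081.82 mcg/hr ÷ 720.2381 mcg/mL = 108.4111 mL/hr
Time remaining = 247.7224 mL ÷ 108.4111 mL/hr = 2.285027 hr

2.3 hours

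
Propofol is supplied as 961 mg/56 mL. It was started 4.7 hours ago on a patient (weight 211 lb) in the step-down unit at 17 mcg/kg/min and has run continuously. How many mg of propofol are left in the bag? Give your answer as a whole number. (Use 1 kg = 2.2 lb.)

Weight = 211 lb ÷ 2.2 lb/kg = 95.90909 kg
Dose = 17 mcg/kg/min × 95.90909 kg = 1630.455 mcg/min
1630.455 mcg/min × 60 min/hr = 97827.27 mcg/hr
Concentration = 961 mg ÷ 56 mL = 17.16071 mg/mL = 17160.71 mcg/mL
Rate = 97827.27 mcg/hr ÷ 17160.71 mcg/mL = 5.700653 mL/hr
Volume infused = 5.700653 mL/hr × 4.7 hr = 26.79307 mL
Volume remaining = 56 − 26.79307 = 29.20693 mL
Drug remaining = 29.20693 mL × 17160.71 mcg/mL = 501211.8 mcg = 501.2118 mg

501 mg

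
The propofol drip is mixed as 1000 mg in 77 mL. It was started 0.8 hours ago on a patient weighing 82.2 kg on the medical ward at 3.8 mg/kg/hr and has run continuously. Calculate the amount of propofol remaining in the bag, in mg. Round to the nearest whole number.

Dose = 3.8 mg/kg/hr × 82.2 kg = 312.36 mg/hr
Concentration = 1000 mg ÷ 77 mL = 12.98701 mg/mL
Rate = 312.36 mg/hr ÷ 12.98701 mg/mL = 24.05172 mL/hr
Volume infused = 24.05172 mL/hr × 0.8 hr = 19.24138 mL
Volume remaining = 77 − 19.24138 = 57.75862 mL
Drug remaining = 57.75862 mL × 12.98701 mg/mL = 750.112 mg

750 mg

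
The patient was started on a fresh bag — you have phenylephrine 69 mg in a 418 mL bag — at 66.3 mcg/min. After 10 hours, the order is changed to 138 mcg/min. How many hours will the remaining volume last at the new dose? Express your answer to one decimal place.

Initial rate:
66.3 mcg/min × 60 min/hr = 3978 mcg/hr
Concentration = 69 mg ÷ 418 mL = 0.1650718 mg/mL = 165.0718 mcg/mL
Rate = 3978 mcg/hr ÷ 165.0718 mcg/mL = 24.09861 mL/hr
Volume infused so far = 24.09861 mL/hr × 10 hr = 240.9861 mL
Volume remaining = 418 − 240.9861 = 177.0139 mL
New rate:
138 mcg/min × 60 min/hr = 8280 mcg/hr
Rate = 8280 mcg/hr ÷ 165.0718 mcg/mL = 50.16 mL/hr
Time remaining = 177.0139 mL ÷ 50.16 mL/hr = 3.528986 hr

3.5 hours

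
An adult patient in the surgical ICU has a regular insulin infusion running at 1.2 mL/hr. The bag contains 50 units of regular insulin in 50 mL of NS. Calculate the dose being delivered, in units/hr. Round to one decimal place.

1.2 units/hr

Concentration = 50 units ÷ 50 mL = 1 units/mL
Drug rate = 1.2 mL/hr × 1 units/mL = 1.2 units/hr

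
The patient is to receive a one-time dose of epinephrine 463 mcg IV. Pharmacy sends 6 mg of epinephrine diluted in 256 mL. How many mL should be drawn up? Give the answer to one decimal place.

19.8 mL

Concentration = 6 mg ÷ 256 mL = 0.0234375 mg/mL = 23.4375 mcg/mL
Volume = 463 mcg ÷ 23.4375 mcg/mL = 19.75467 mL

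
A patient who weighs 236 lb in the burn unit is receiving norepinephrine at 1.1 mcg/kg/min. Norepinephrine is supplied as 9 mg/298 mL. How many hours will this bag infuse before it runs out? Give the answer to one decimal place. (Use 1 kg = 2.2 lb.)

1.3 hours

Weight = 236 lb ÷ 2.2 lb/kg = 107.2727 kg
Dose = 1.1 mcg/kg/min × 107.2727 kg = 118 mcg/min
118 mcg/min × 60 min/hr = 7080 mcg/hr
Concentration = 9 mg ÷ 298 mL = 0.03020134 mg/mL = 30.20134 mcg/mL
Rate = 7080 mcg/hr ÷ 30.20134 mcg/mL = 234.4267 mL/hr
Duration = 298 mL ÷ 234.4267 mL/hr = 1.271186 hr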